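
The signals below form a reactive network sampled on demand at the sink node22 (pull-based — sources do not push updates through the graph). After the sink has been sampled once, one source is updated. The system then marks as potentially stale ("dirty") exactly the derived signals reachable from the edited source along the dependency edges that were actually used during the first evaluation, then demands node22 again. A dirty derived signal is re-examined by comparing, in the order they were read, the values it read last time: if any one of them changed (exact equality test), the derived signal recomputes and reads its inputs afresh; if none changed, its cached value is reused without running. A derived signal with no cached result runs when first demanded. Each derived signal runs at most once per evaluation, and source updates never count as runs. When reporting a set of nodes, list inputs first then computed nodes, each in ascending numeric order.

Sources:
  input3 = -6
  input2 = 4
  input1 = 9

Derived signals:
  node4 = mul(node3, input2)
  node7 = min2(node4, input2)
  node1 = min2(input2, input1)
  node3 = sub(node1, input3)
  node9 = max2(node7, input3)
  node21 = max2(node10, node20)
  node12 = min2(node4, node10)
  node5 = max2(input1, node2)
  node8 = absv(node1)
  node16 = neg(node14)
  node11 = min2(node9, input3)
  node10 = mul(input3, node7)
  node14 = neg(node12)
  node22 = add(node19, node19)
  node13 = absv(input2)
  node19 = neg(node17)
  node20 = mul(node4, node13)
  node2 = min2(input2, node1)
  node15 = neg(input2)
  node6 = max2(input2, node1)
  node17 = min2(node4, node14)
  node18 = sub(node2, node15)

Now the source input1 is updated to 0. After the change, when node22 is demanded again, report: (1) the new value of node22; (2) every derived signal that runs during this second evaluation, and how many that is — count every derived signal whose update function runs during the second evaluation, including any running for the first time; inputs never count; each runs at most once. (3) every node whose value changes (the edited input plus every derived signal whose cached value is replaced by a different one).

node22 now evaluates to -48.
Run set: node1, node3, node4, node7, node12, node17 (6 run).
Changed values: input1, node1, node3, node4.
The important point: at node10 every value read last time is unchanged, so the dirty flag clears without a run.

Initial pass — values computed on the first demand:
  node1 = min2(4, 9) = 4
  node3 = sub(4, -6) = 10
  node4 = mul(10, 4) = 40
  node7 = min2(40, 4) = 4
  node10 = mul(-6, 4) = -24
  node12 = min2(40, -24) = -24
  node14 = neg(-24) = 24
  node17 = min2(40, 24) = 24
  node19 = neg(24) = -24
  node22 = add(-24, -24) = -48

Second demand — change propagation:
  node1: re-runs because input1 9->0; new result 0.
  node3: re-runs because node1 4->0; new result 6.
  node4: re-runs because node3 10->6; new result 24.
  node7: re-runs because node4 40->24; new result 4 (unchanged).
  node10: re-examined; everything it read last time is the same (input3 unchanged, node7 unchanged) — cache -24 kept, no run.
  node12: re-runs because node4 40->24; new result -24 (unchanged).
  node14: re-examined; everything it read last time is the same (node12 unchanged) — cache 24 kept, no run.
  node17: re-runs because node4 40->24; new result 24 (unchanged).
  node19: re-examined; everything it read last time is the same (node17 unchanged) — cache -24 kept, no run.
  node22: re-examined; everything it read last time is the same (node19 unchanged, node19 unchanged) — cache -48 kept, no run.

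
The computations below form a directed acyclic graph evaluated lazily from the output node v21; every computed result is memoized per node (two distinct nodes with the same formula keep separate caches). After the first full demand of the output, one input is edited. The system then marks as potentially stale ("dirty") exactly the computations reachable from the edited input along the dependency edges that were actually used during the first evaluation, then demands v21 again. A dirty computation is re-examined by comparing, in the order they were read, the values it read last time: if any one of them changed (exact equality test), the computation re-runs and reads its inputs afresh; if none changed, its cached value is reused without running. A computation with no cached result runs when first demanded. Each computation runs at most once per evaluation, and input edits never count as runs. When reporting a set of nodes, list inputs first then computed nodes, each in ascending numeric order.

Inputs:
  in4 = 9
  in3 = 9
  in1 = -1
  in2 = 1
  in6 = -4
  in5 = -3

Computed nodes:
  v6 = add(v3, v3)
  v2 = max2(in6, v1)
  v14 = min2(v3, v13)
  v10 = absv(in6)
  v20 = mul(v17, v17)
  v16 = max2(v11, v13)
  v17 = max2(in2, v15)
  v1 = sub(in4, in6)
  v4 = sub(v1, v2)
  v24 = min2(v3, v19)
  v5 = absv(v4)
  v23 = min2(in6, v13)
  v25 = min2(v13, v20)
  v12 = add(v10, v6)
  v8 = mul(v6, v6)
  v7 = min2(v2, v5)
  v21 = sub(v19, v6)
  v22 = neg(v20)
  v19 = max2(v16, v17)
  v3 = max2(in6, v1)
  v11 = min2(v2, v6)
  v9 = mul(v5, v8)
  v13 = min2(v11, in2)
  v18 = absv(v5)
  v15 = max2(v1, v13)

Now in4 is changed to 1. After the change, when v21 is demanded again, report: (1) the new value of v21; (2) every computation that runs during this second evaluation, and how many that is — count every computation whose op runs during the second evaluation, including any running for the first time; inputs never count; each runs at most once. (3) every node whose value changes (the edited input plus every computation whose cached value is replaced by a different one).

Demanding v21 again yields -5.
11 computations run: v1, v2, v3, v6, v11, v13, v15, v16, v17, v19, v21.
The nodes whose values change: in4, v1, v2, v3, v6, v11, v15, v16, v17, v19, v21.

First demand of the output computes:
  v1 = sub(9, -4) = 13
  v2 = max2(-4, 13) = 13
  v3 = max2(-4, 13) = 13
  v6 = add(13, 13) = 26
  v11 = min2(13, 26) = 13
  v13 = min2(13, 1) = 1
  v15 = max2(13, 1) = 13
  v16 = max2(13, 1) = 13
  v17 = max2(1, 13) = 13
  v19 = max2(13, 13) = 13
  v21 = sub(13, 26) = -13

After the edit, cleaning proceeds:
  v1: a read changed (in4 9->1) — executes, giving 5.
  v2: a read changed (v1 13->5) — executes, giving 5.
  v3: a read changed (v1 13->5) — executes, giving 5.
  v6: a read changed (v3 13->5; v3 13->5) — executes, giving 10.
  v11: a read changed (v2 13->5; v6 26->10) — executes, giving 5.
  v13: a read changed (v11 13->5) — executes, giving 1 — identical to its old value.
  v15: a read changed (v1 13->5) — executes, giving 5.
  v16: a read changed (v11 13->5) — executes, giving 5.
  v17: a read changed (v15 13->5) — executes, giving 5.
  v19: a read changed (v16 13->5; v17 13->5) — executes, giving 5.
  v21: a read changed (v19 13->5; v6 26->10) — executes, giving -5.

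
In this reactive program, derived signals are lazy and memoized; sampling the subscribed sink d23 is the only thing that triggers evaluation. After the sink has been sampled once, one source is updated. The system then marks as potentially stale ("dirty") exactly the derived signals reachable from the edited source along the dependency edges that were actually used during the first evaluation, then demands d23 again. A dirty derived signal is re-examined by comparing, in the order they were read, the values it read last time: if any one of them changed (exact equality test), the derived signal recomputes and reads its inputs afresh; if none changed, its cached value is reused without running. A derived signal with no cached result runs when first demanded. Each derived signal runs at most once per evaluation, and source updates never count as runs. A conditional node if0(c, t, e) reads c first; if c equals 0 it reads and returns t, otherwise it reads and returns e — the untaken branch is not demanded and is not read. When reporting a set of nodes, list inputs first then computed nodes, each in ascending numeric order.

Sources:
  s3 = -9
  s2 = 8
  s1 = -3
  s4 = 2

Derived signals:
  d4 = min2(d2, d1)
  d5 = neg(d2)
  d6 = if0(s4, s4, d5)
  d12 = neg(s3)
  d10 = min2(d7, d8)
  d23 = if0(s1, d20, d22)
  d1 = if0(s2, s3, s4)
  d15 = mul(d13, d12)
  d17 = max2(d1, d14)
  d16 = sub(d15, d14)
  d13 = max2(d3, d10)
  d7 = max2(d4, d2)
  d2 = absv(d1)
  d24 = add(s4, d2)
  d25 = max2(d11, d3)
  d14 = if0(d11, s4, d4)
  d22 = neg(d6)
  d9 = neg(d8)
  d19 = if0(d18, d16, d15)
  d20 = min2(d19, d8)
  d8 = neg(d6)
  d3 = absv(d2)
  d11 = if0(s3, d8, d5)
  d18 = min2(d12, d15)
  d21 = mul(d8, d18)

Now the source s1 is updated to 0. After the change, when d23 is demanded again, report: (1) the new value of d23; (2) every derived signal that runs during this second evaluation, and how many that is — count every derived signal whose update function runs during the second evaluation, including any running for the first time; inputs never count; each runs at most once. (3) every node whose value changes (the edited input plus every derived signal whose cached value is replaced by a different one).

Demanding d23 again yields 2.
12 derived signals run: d3, d4, d7, d8, d10, d12, d13, d15, d18, d19, d20, d23.
The nodes whose values change: s1.
Note the branch switch — d3, d4, d7, d8, d10, d12, d13, d15, d18, d19, d20 had no cache and run now for the first time.

First demand of the output computes:
  d1 = if0(s2=8 -> else branch s4) = 2
  d2 = absv(2) = 2
  d5 = neg(2) = -2
  d6 = if0(s4=2 -> else branch d5) = -2
  d22 = neg(-2) = 2
  d23 = if0(s1=-3 -> else branch d22) = 2

After the edit, cleaning proceeds:
  d3: had never run; runs now, result 2.
  d4: had never run; runs now, result 2.
  d7: had never run; runs now, result 2.
  d8: had never run; runs now, result 2.
  d10: had never run; runs now, result 2.
  d12: had never run; runs now, result 9.
  d13: had never run; runs now, result 2.
  d15: had never run; runs now, result 18.
  d18: had never run; runs now, result 9.
  d19: had never run; runs now, result 18.
  d20: had never run; runs now, result 2.
  d23: a read changed (s1 -3->0) — executes, giving 2 — identical to its old value.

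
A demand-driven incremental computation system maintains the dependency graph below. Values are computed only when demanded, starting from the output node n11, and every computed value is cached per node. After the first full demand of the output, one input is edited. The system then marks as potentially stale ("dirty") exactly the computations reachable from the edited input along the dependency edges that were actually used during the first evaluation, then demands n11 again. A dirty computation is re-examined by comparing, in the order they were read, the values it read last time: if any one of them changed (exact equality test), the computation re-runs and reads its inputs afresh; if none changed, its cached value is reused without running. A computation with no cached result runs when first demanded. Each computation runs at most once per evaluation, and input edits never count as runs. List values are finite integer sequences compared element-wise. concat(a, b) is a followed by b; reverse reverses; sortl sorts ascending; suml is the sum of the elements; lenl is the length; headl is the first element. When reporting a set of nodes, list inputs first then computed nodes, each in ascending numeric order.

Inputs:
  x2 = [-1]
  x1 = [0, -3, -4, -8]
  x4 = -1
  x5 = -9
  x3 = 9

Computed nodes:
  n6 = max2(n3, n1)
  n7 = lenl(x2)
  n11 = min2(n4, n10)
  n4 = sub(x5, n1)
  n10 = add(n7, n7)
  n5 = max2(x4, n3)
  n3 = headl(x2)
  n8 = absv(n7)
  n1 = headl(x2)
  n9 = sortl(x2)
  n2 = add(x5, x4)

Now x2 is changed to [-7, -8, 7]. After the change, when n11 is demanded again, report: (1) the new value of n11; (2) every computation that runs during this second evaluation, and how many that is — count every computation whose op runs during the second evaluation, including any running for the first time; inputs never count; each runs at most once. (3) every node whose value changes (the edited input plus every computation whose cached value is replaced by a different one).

First evaluation (everything demanded from the output):
  n1 = headl([-1]) = -1
  n4 = sub(-9, -1) = -8
  n7 = lenl([-1]) = 1
  n10 = add(1, 1) = 2
  n11 = min2(-8, 2) = -8

Propagation after the edit:
  n1: runs — x2 [-1]->[-7, -8, 7]; result -7.
  n4: runs — n1 -1->-7; result -2.
  n7: runs — x2 [-1]->[-7, -8, 7]; result 3.
  n10: runs — n7 1->3; n7 1->3; result 6.
  n11: runs — n4 -8->-2; n10 2->6; result -2.

New value of n11: -2.
Computations that run: n1, n4, n7, n10, n11 — 5 in total.
Values that change: x2, n1, n4, n7, n10, n11.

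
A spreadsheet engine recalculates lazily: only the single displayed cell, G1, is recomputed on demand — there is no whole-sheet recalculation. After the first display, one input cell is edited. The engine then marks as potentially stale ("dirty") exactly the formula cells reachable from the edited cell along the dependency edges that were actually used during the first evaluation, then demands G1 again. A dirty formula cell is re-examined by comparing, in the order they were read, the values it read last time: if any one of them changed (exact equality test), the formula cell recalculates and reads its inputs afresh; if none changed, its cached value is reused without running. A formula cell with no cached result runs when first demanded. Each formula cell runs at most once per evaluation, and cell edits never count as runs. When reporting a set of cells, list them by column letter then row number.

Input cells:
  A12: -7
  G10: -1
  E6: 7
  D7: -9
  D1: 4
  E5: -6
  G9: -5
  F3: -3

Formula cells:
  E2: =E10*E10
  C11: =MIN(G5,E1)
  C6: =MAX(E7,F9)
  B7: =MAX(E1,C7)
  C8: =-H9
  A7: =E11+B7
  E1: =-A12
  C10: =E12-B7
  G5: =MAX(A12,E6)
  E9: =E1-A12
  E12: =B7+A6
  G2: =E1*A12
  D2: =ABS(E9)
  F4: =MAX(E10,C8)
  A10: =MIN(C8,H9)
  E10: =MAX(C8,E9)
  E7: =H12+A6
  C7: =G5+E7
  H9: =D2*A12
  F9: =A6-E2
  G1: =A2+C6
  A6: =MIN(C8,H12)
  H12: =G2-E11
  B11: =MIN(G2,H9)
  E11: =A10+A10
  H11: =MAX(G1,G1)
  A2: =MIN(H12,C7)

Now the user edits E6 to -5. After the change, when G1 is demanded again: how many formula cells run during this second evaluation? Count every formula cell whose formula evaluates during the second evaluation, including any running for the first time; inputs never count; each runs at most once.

First evaluation (everything demanded from the output):
  E1 = -(-7) = 7
  E9 = 7 - -7 = 14
  D2 = ABS(14) = 14
  G2 = 7 * -7 = -49
  G5 = MAX(-7, 7) = 7
  H9 = 14 * -7 = -98
  C8 = -(-98) = 98
  A10 = MIN(98, -98) = -98
  E10 = MAX(98, 14) = 98
  E2 = 98 * 98 = 9604
  E11 = -98 + -98 = -196
  H12 = -49 - -196 = 147
  A6 = MIN(98, 147) = 98
  E7 = 147 + 98 = 245
  C7 = 7 + 245 = 252
  A2 = MIN(147, 252) = 147
  F9 = 98 - 9604 = -9506
  C6 = MAX(245, -9506) = 245
  G1 = 147 + 245 = 392

Propagation after the edit:
  G5: runs — E6 7->-5; result -5.
  C7: runs — G5 7->-5; result 240.
  A2: runs — C7 252->240; result 147 (same value as before).
  G1: checked — values it read are unchanged (A2 unchanged, C6 unchanged); reused cached 392 without running.

Key observation: the change is absorbed at A2 — it re-runs but produces the same value, and the output's value is unchanged.

Formula cells that run: A2, C7, G5 — 3 in total.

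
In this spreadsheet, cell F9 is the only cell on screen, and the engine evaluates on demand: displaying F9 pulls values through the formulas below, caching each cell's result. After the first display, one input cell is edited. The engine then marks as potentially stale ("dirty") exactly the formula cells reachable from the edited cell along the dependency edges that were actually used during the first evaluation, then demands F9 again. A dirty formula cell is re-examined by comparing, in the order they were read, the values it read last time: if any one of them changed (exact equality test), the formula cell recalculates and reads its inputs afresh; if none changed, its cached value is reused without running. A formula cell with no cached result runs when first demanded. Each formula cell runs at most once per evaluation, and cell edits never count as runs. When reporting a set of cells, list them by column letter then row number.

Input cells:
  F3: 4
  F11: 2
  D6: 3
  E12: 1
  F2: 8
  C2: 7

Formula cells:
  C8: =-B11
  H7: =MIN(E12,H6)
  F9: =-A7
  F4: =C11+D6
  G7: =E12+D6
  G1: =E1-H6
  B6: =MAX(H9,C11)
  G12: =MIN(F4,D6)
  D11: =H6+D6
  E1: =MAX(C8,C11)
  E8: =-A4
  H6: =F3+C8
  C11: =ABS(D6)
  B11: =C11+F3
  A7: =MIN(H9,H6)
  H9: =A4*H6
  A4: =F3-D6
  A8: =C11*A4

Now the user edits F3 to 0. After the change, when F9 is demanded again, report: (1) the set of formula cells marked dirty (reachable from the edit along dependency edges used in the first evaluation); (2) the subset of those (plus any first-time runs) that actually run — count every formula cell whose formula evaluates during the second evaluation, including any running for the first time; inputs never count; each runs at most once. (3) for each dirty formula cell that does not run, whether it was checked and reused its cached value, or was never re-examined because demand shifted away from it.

Dirty set: A4, A7, B11, C8, F9, H6, H9.
Run set: A4, A7, B11, C8, H6, H9 (6 run).
Re-examined without running (cache reused): F9.
The important point: at F9 every value read last time is unchanged, so the dirty flag clears without a run.

Initial pass — values computed on the first demand:
  A4 = 4 - 3 = 1
  C11 = ABS(3) = 3
  B11 = 3 + 4 = 7
  C8 = -(7) = -7
  H6 = 4 + -7 = -3
  H9 = 1 * -3 = -3
  A7 = MIN(-3, -3) = -3
  F9 = -(-3) = 3

Second demand — change propagation:
  A4: re-runs because F3 4->0; new result -3.
  B11: re-runs because F3 4->0; new result 3.
  C8: re-runs because B11 7->3; new result -3.
  H6: re-runs because F3 4->0; C8 -7->-3; new result -3 (unchanged).
  H9: re-runs because A4 1->-3; new result 9.
  A7: re-runs because H9 -3->9; new result -3 (unchanged).
  F9: re-examined; everything it read last time is the same (A7 unchanged) — cache 3 kept, no run.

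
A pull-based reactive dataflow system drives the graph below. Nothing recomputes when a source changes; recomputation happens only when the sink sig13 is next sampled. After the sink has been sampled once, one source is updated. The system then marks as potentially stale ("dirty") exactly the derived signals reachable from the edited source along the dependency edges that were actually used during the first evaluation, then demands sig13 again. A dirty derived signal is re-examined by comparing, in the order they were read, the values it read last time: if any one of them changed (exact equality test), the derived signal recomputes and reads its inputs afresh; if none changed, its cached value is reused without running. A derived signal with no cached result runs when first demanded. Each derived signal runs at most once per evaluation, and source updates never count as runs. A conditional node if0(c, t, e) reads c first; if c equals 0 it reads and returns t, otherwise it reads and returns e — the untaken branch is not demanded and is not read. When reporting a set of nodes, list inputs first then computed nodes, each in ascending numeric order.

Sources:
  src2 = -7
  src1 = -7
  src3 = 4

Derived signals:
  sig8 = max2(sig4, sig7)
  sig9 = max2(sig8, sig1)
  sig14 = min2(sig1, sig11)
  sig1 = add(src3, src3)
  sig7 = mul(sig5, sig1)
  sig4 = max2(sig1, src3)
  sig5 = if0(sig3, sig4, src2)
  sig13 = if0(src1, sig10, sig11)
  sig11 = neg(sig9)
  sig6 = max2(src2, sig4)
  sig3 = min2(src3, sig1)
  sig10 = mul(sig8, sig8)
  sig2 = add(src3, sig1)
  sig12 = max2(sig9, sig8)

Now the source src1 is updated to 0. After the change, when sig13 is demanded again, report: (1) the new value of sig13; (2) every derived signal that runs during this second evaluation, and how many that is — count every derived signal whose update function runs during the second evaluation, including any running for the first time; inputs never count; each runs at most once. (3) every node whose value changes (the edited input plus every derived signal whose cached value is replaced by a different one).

New value of sig13: 64.
Derived signals that run: sig10, sig13 — 2 in total.
Values that change: src1, sig13.
Key observation: a condition flipped, so demand reaches new nodes — sig10 runs for the first time.

First evaluation (everything demanded from the output):
  sig1 = add(4, 4) = 8
  sig3 = min2(4, 8) = 4
  sig4 = max2(8, 4) = 8
  sig5 = if0(sig3=4 -> else branch src2) = -7
  sig7 = mul(-7, 8) = -56
  sig8 = max2(8, -56) = 8
  sig9 = max2(8, 8) = 8
  sig11 = neg(8) = -8
  sig13 = if0(src1=-7 -> else branch sig11) = -8

Propagation after the edit:
  sig10: demanded for the first time — runs, produces 64.
  sig13: runs — src1 -7->0; result 64.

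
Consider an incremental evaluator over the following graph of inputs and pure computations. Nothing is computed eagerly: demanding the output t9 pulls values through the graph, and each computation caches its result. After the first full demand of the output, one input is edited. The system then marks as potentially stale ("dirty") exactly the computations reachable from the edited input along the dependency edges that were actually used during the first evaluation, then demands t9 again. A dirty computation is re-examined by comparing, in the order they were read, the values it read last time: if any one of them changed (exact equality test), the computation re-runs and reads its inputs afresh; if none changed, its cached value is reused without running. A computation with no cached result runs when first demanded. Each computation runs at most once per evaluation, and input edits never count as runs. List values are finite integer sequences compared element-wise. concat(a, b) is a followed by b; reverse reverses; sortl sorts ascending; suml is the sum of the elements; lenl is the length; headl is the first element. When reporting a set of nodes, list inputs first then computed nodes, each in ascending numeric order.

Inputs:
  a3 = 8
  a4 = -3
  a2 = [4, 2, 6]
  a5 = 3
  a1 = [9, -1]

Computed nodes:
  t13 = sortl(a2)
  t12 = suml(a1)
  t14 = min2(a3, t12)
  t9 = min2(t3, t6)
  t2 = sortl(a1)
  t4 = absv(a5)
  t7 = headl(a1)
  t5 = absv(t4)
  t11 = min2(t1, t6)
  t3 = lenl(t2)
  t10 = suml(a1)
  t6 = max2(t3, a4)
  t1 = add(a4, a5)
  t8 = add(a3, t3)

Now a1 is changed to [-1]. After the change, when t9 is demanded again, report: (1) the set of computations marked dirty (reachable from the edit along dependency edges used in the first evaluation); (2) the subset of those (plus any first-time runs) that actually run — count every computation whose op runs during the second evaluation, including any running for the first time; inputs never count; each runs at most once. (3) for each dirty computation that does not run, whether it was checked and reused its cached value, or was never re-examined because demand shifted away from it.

Dirty set: t2, t3, t6, t9.
Run set: t2, t3, t6, t9 (4 run).
All dirty computations ended up running.

Initial pass — values computed on the first demand:
  t2 = sortl([9, -1]) = [-1, 9]
  t3 = lenl([-1, 9]) = 2
  t6 = max2(2, -3) = 2
  t9 = min2(2, 2) = 2

Second demand — change propagation:
  t2: re-runs because a1 [9, -1]->[-1]; new result [-1].
  t3: re-runs because t2 [-1, 9]->[-1]; new result 1.
  t6: re-runs because t3 2->1; new result 1.
  t9: re-runs because t3 2->1; t6 2->1; new result 1.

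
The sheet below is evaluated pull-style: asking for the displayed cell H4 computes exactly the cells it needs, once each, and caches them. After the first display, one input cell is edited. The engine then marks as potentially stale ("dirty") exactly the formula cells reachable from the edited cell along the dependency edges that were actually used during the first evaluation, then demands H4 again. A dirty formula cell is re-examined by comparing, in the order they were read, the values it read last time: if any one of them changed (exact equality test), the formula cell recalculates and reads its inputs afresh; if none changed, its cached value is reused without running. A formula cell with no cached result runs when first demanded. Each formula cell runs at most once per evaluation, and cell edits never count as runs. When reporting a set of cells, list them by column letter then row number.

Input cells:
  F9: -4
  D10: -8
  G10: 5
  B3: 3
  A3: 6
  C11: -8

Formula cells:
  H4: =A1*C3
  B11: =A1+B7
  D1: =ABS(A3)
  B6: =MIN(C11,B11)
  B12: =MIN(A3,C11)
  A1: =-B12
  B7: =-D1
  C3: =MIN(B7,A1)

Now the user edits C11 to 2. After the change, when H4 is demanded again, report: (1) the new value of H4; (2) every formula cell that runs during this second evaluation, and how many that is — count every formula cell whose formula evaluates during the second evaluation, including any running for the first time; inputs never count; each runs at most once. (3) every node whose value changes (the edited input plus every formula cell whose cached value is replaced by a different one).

First demand of the output computes:
  B12 = MIN(6, -8) = -8
  A1 = -(-8) = 8
  D1 = ABS(6) = 6
  B7 = -(6) = -6
  C3 = MIN(-6, 8) = -6
  H4 = 8 * -6 = -48

After the edit, cleaning proceeds:
  B12: a read changed (C11 -8->2) — executes, giving 2.
  A1: a read changed (B12 -8->2) — executes, giving -2.
  C3: a read changed (A1 8->-2) — executes, giving -6 — identical to its old value.
  H4: a read changed (A1 8->-2) — executes, giving 12.

Demanding H4 again yields 12.
4 formula cells run: A1, B12, C3, H4.
The nodes whose values change: A1, B12, C11, H4.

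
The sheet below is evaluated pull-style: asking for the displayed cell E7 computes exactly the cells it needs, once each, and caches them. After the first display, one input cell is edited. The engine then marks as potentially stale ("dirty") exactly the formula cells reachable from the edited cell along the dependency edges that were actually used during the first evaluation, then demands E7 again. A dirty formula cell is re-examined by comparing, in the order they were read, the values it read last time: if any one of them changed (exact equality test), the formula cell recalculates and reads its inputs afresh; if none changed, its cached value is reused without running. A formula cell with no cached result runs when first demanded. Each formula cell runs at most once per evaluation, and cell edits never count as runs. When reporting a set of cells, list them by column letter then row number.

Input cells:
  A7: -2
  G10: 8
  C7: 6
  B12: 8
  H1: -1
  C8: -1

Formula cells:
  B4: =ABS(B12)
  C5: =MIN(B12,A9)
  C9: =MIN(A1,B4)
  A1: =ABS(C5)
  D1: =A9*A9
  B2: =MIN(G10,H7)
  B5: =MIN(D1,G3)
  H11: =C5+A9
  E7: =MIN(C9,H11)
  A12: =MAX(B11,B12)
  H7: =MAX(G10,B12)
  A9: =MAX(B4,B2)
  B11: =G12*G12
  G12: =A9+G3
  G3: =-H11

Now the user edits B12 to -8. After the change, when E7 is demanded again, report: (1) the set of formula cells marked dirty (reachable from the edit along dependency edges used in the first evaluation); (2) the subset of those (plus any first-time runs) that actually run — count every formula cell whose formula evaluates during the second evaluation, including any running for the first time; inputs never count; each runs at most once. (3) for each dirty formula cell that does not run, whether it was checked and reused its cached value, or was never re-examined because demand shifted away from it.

First demand of the output computes:
  B4 = ABS(8) = 8
  H7 = MAX(8, 8) = 8
  B2 = MIN(8, 8) = 8
  A9 = MAX(8, 8) = 8
  C5 = MIN(8, 8) = 8
  A1 = ABS(8) = 8
  C9 = MIN(8, 8) = 8
  H11 = 8 + 8 = 16
  E7 = MIN(8, 16) = 8

After the edit, cleaning proceeds:
  B4: a read changed (B12 8->-8) — executes, giving 8 — identical to its old value.
  H7: a read changed (B12 8->-8) — executes, giving 8 — identical to its old value.
  B2: dirty, but its reads are unchanged (G10 unchanged, H7 unchanged); cached 8 stands.
  A9: dirty, but its reads are unchanged (B4 unchanged, B2 unchanged); cached 8 stands.
  C5: a read changed (B12 8->-8) — executes, giving -8.
  A1: a read changed (C5 8->-8) — executes, giving 8 — identical to its old value.
  C9: dirty, but its reads are unchanged (A1 unchanged, B4 unchanged); cached 8 stands.
  H11: a read changed (C5 8->-8) — executes, giving 0.
  E7: a read changed (H11 16->0) — executes, giving 0.

Note where the cutoff bites: B2 is checked, finds nothing changed, and keeps its cache.

The edit dirties: A1, A9, B2, B4, C5, C9, E7, H7, H11.
6 formula cells run: A1, B4, C5, E7, H7, H11.
Cache hits after checking: A9, B2, C9.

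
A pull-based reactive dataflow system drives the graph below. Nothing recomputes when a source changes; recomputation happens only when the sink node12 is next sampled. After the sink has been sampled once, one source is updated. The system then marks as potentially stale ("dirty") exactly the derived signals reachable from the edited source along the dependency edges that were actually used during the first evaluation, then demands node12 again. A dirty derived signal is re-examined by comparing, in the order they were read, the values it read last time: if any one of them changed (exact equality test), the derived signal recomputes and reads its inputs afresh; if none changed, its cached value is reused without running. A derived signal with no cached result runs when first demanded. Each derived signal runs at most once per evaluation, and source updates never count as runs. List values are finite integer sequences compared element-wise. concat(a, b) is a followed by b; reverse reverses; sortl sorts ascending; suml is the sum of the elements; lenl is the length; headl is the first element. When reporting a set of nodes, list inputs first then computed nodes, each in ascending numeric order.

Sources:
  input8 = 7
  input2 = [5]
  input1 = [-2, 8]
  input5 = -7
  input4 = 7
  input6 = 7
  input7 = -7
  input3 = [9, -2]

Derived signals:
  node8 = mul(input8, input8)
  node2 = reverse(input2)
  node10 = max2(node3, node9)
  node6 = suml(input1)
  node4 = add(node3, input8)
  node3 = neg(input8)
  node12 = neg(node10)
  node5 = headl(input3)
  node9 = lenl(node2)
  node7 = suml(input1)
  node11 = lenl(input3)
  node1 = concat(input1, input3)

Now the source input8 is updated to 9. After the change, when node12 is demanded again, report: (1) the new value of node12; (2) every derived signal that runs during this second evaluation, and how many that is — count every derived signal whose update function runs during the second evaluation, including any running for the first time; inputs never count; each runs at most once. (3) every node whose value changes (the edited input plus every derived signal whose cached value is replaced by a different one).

First evaluation (everything demanded from the output):
  node2 = reverse([5]) = [5]
  node3 = neg(7) = -7
  node9 = lenl([5]) = 1
  node10 = max2(-7, 1) = 1
  node12 = neg(1) = -1

Propagation after the edit:
  node3: runs — input8 7->9; result -9.
  node10: runs — node3 -7->-9; result 1 (same value as before).
  node12: checked — values it read are unchanged (node10 unchanged); reused cached -1 without running.

Key observation: the change is absorbed at node10 — it re-runs but produces the same value, and the output's value is unchanged.

New value of node12: -1.
Derived signals that run: node3, node10 — 2 in total.
Values that change: input8, node3.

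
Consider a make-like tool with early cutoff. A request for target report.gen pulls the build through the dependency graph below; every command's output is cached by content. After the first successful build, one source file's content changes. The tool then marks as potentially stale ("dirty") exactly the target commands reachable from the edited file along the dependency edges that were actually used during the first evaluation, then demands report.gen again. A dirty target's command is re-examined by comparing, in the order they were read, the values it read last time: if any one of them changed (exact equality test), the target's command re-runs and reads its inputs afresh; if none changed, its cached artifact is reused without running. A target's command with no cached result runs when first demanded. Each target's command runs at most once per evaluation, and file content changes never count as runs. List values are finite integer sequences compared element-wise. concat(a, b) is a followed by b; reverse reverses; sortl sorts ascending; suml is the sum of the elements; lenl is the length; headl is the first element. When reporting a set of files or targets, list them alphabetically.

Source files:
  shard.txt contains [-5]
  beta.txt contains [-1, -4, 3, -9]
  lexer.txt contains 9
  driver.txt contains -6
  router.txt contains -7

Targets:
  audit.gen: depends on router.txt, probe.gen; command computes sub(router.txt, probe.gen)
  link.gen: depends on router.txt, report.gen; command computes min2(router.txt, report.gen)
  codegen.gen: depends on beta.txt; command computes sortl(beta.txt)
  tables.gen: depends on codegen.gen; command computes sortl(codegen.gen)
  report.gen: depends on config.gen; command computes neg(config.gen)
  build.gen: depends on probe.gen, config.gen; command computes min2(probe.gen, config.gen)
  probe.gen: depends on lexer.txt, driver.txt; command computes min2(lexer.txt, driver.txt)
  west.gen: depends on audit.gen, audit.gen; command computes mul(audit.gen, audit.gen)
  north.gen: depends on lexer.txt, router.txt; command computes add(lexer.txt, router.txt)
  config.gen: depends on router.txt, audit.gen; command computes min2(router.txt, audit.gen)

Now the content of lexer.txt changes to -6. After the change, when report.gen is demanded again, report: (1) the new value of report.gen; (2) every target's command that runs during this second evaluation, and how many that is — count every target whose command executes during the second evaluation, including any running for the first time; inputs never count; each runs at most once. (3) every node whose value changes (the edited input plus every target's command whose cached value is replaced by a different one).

Demanding report.gen again yields 7.
1 target commands run: probe.gen.
The nodes whose values change: lexer.txt.
Note the absorption at probe.gen: it re-runs yet its value is the same, leaving the output's value untouched.

First demand of the output computes:
  probe.gen = min2(9, -6) = -6
  audit.gen = sub(-7, -6) = -1
  config.gen = min2(-7, -1) = -7
  report.gen = neg(-7) = 7

After the edit, cleaning proceeds:
  probe.gen: a read changed (lexer.txt 9->-6) — executes, giving -6 — identical to its old value.
  audit.gen: dirty, but its reads are unchanged (router.txt unchanged, probe.gen unchanged); cached -1 stands.
  config.gen: dirty, but its reads are unchanged (router.txt unchanged, audit.gen unchanged); cached -7 stands.
  report.gen: dirty, but its reads are unchanged (config.gen unchanged); cached 7 stands.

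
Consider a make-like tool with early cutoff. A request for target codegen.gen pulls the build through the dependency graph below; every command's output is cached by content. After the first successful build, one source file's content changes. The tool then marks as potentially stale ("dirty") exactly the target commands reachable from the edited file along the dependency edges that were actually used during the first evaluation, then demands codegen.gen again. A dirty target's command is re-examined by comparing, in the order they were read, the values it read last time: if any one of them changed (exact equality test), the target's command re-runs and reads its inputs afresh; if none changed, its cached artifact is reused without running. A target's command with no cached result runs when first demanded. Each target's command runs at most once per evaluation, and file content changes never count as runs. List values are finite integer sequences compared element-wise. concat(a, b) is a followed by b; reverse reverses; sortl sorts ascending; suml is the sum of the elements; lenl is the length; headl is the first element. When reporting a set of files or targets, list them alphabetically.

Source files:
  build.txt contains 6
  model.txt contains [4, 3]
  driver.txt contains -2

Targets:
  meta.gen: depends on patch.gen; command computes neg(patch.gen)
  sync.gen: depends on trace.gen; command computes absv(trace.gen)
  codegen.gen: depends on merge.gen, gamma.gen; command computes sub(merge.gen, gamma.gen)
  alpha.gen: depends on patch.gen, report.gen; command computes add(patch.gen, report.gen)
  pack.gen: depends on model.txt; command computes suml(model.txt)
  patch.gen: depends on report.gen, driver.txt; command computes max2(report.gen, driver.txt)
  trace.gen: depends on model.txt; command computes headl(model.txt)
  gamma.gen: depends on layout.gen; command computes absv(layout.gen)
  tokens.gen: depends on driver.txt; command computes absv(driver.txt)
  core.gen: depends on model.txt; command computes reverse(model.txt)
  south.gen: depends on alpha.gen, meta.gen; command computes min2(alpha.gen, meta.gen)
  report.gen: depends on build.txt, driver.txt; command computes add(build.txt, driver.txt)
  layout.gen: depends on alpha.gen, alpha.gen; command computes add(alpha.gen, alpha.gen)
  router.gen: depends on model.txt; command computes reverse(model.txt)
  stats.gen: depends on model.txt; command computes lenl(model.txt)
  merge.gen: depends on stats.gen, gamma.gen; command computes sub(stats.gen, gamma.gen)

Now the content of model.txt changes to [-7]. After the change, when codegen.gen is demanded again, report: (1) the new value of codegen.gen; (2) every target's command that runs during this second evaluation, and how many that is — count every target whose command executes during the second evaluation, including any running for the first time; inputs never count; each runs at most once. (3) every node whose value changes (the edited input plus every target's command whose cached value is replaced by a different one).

Demanding codegen.gen again yields -31.
3 target commands run: codegen.gen, merge.gen, stats.gen.
The nodes whose values change: codegen.gen, merge.gen, model.txt, stats.gen.

First demand of the output computes:
  report.gen = add(6, -2) = 4
  patch.gen = max2(4, -2) = 4
  alpha.gen = add(4, 4) = 8
  layout.gen = add(8, 8) = 16
  gamma.gen = absv(16) = 16
  stats.gen = lenl([4, 3]) = 2
  merge.gen = sub(2, 16) = -14
  codegen.gen = sub(-14, 16) = -30

After the edit, cleaning proceeds:
  stats.gen: a read changed (model.txt [4, 3]->[-7]) — executes, giving 1.
  merge.gen: a read changed (stats.gen 2->1) — executes, giving -15.
  codegen.gen: a read changed (merge.gen -14->-15) — executes, giving -31.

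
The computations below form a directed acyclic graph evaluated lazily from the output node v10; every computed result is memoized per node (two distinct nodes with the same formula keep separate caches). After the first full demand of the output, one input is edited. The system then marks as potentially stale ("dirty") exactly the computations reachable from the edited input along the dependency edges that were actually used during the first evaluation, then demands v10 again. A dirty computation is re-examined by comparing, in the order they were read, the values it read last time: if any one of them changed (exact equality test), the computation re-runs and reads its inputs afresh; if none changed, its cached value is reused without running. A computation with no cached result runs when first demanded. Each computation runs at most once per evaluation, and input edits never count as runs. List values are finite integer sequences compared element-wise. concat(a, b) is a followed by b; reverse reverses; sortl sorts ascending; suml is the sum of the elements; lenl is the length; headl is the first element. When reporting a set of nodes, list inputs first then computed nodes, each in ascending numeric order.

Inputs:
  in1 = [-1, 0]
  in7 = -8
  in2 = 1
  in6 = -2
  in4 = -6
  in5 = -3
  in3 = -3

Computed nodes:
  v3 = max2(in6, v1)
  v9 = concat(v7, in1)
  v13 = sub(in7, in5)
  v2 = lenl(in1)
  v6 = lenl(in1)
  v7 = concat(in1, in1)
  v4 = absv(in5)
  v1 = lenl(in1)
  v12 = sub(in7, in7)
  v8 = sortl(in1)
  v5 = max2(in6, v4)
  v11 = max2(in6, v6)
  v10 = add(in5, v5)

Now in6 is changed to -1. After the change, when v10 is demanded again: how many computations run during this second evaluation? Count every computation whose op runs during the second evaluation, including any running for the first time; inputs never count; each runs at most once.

First demand of the output computes:
  v4 = absv(-3) = 3
  v5 = max2(-2, 3) = 3
  v10 = add(-3, 3) = 0

After the edit, cleaning proceeds:
  v5: a read changed (in6 -2->-1) — executes, giving 3 — identical to its old value.
  v10: dirty, but its reads are unchanged (in5 unchanged, v5 unchanged); cached 0 stands.

Note the absorption at v5: it re-runs yet its value is the same, leaving the output's value untouched.

1 computations run: v5.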